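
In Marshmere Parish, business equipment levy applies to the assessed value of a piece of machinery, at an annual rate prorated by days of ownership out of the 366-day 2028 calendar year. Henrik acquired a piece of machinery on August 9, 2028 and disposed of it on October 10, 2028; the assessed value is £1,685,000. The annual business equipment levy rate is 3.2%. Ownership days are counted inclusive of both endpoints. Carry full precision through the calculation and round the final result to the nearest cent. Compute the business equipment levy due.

£9,281.31

Days held (August 9 – October 10, 2028): 63 out of 366
Tax = £1,685,000 × 3.2% × 63/366 = £9,281.3115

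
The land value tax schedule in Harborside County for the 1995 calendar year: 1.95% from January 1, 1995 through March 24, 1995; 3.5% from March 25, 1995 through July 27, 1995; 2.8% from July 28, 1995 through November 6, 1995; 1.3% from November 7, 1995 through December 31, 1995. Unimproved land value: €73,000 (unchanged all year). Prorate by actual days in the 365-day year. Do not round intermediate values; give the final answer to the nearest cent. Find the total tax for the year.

January 1 – March 24, 1995: 83 days at 1.95% → €73,000 × 1.95% × 83/365 = €323.7000
March 25 – July 27, 1995: 125 days at 3.5% → €73,000 × 3.5% × 125/365 = €875.0000
July 28 – November 6, 1995: 102 days at 2.8% → €73,000 × 2.8% × 102/365 = €571.2000
November 7 – December 31, 1995: 55 days at 1.3% → €73,000 × 1.3% × 55/365 = €143.0000
Total = €1,912.9000

€1,912.90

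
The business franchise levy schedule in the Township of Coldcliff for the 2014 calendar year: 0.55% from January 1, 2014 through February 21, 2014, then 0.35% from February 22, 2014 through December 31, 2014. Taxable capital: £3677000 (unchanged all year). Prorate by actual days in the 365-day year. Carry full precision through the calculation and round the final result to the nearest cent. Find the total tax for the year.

January 1 – February 21, 2014: 52 days at 0.55% → £3677000 × 0.55% × 52/365 = £2881.1562
February 22 – December 31, 2014: 313 days at 0.35% → £3677000 × 0.35% × 313/365 = £11036.0370
Total = £13917.1932

£13917.19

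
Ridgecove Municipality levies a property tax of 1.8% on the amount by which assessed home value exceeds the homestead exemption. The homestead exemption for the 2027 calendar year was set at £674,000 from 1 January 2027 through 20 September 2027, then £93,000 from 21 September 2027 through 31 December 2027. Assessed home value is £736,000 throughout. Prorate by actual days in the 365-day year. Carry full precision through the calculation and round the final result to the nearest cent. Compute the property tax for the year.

£4,038.51

1 January – 20 September 2027: 263 days, exemption £674,000 → (£736,000 − £674,000) × 1.8% × 263/365 = £804.1315
21 September – 31 December 2027: 102 days, exemption £93,000 → (£736,000 − £93,000) × 1.8% × 102/365 = £3,234.3781
Total = £4,038.5096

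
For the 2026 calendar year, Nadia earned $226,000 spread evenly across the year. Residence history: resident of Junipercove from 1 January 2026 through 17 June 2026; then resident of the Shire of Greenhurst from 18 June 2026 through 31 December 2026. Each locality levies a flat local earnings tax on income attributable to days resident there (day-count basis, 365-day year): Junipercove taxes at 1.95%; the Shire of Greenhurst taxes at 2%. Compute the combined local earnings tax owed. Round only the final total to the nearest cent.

$4,467.99

Junipercove, 1 January – 17 June 2026: 168 days → $226,000 × 1.95% × 168/365 = $2,028.4274
The Shire of Greenhurst, 18 June – 31 December 2026: 197 days → $226,000 × 2% × 197/365 = $2,439.5616
Total = $4,467.9890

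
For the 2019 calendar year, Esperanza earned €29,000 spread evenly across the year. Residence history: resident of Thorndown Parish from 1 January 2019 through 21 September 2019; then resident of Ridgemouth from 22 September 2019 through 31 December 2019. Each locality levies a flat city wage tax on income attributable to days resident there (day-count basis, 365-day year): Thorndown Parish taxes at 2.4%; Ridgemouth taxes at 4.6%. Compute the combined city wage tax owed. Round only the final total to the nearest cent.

Thorndown Parish, 1 January – 21 September 2019: 264 days → €29,000 × 2.4% × 264/365 = €503.4082
Ridgemouth, 22 September – 31 December 2019: 101 days → €29,000 × 4.6% × 101/365 = €369.1342
Total = €872.5425

€872.54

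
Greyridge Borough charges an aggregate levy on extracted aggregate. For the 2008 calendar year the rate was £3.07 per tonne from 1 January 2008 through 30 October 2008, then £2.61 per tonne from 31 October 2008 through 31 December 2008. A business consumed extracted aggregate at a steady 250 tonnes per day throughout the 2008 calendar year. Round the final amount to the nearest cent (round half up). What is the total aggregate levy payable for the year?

£273,775.00

1 January – 30 October 2008: 304 days × 250 tonnes/day = 76,000 tonnes at £3.07/tonne → £233,320.00
31 October – 31 December 2008: 62 days × 250 tonnes/day = 15,500 tonnes at £2.61/tonne → £40,455.00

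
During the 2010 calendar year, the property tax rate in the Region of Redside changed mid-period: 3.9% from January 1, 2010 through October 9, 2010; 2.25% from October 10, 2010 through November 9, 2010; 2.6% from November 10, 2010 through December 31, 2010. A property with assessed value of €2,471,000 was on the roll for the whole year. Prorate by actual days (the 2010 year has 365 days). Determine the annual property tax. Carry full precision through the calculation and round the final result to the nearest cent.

January 1 – October 9, 2010: 282 days at 3.9% → €2,471,000 × 3.9% × 282/365 = €74,454.9534
October 10 – November 9, 2010: 31 days at 2.25% → €2,471,000 × 2.25% × 31/365 = €4,721.9795
November 10 – December 31, 2010: 52 days at 2.6% → €2,471,000 × 2.6% × 52/365 = €9,152.8548
Total = €88,329.7877

€88,329.79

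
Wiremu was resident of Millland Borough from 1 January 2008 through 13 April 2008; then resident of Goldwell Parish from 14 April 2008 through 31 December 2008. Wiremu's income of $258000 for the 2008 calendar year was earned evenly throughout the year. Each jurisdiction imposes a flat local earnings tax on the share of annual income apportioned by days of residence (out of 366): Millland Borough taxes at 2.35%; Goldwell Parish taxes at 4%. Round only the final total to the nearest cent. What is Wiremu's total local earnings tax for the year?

Millland Borough, 1 January – 13 April 2008: 104 days → $258000 × 2.35% × 104/366 = $1722.8197
Goldwell Parish, 14 April – 31 December 2008: 262 days → $258000 × 4% × 262/366 = $7387.5410
Total = $9110.3607

$9110.36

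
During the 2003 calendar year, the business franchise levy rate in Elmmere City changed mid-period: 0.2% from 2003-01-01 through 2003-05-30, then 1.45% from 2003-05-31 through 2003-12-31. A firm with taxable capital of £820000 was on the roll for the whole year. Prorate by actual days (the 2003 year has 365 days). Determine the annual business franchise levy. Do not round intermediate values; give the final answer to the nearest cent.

£7677.67

2003-01-01 to 2003-05-30: 150 days at 0.2% → £820000 × 0.2% × 150/365 = £673.9726
2003-05-31 to 2003-12-31: 215 days at 1.45% → £820000 × 1.45% × 215/365 = £7003.6986
Total = £7677.6712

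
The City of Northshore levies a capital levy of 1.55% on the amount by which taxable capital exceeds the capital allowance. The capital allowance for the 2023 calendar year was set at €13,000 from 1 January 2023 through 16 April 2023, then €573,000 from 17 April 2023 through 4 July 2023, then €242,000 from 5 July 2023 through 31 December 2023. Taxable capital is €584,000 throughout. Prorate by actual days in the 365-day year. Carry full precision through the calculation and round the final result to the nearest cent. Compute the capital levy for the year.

€5,221.38

1 January – 16 April 2023: 106 days, exemption €13,000 → (€584,000 − €13,000) × 1.55% × 106/365 = €2,570.2822
17 April – 4 July 2023: 79 days, exemption €573,000 → (€584,000 − €573,000) × 1.55% × 79/365 = €36.9027
5 July – 31 December 2023: 180 days, exemption €242,000 → (€584,000 − €242,000) × 1.55% × 180/365 = €2,614.1918
Total = €5,221.3767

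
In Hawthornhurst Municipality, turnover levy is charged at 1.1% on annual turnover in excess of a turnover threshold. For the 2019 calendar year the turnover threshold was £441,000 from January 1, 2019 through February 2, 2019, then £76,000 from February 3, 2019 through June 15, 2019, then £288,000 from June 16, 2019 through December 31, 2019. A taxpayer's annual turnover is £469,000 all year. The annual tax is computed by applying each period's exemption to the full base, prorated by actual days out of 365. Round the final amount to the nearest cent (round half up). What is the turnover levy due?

January 1 – February 2, 2019: 33 days, exemption £441,000 → (£469,000 − £441,000) × 1.1% × 33/365 = £27.8466
February 3 – June 15, 2019: 133 days, exemption £76,000 → (£469,000 − £76,000) × 1.1% × 133/365 = £1,575.2301
June 16 – December 31, 2019: 199 days, exemption £288,000 → (£469,000 − £288,000) × 1.1% × 199/365 = £1,085.5041
Total = £2,688.5808

£2,688.58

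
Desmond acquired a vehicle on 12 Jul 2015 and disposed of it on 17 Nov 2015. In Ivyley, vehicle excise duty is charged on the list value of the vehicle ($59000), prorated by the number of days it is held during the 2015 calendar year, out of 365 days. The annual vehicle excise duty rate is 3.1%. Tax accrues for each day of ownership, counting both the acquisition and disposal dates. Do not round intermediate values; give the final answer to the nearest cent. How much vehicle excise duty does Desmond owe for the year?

$646.41

Days held (12 Jul – 17 Nov 2015): 129 out of 365
Tax = $59000 × 3.1% × 129/365 = $646.4137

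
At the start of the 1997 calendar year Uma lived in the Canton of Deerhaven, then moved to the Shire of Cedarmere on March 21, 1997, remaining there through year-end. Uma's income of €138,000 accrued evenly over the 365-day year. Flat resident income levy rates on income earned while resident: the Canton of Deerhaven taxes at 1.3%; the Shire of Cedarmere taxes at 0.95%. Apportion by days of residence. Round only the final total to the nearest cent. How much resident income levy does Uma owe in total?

€1,415.54

The Canton of Deerhaven, January 1 – March 20, 1997: 79 days → €138,000 × 1.3% × 79/365 = €388.2904
The Shire of Cedarmere, March 21 – December 31, 1997: 286 days → €138,000 × 0.95% × 286/365 = €1,027.2493
Total = €1,415.5397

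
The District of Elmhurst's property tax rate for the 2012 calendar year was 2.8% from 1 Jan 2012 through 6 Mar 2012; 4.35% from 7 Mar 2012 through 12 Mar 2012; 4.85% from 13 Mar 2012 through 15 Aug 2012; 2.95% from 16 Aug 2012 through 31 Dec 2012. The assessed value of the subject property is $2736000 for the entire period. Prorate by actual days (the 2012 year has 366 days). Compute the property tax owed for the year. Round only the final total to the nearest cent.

$102756.98

1 Jan – 6 Mar 2012: 66 days at 2.8% → $2736000 × 2.8% × 66/366 = $13814.5574
7 Mar – 12 Mar 2012: 6 days at 4.35% → $2736000 × 4.35% × 6/366 = $1951.0820
13 Mar – 15 Aug 2012: 156 days at 4.85% → $2736000 × 4.85% × 156/366 = $56558.9508
16 Aug – 31 Dec 2012: 138 days at 2.95% → $2736000 × 2.95% × 138/366 = $30432.3934
Total = $102756.9836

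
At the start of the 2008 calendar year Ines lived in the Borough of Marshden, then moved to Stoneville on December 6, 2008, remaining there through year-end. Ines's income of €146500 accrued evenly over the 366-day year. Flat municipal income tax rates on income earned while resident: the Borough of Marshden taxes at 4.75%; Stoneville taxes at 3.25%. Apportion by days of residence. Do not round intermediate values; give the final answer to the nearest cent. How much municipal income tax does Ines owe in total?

The Borough of Marshden, January 1 – December 5, 2008: 340 days → €146500 × 4.75% × 340/366 = €6464.4126
Stoneville, December 6 – December 31, 2008: 26 days → €146500 × 3.25% × 26/366 = €338.2309
Total = €6802.6434

€6802.64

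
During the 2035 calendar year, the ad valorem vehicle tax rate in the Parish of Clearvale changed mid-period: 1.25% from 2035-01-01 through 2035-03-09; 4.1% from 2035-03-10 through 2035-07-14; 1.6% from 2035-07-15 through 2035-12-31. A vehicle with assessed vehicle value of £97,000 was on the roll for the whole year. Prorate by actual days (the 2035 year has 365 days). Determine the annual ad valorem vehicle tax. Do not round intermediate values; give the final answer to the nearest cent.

2035-01-01 to 2035-03-09: 68 days at 1.25% → £97,000 × 1.25% × 68/365 = £225.8904
2035-03-10 to 2035-07-14: 127 days at 4.1% → £97,000 × 4.1% × 127/365 = £1,383.7781
2035-07-15 to 2035-12-31: 170 days at 1.6% → £97,000 × 1.6% × 170/365 = £722.8493
Total = £2,332.5178

£2,332.52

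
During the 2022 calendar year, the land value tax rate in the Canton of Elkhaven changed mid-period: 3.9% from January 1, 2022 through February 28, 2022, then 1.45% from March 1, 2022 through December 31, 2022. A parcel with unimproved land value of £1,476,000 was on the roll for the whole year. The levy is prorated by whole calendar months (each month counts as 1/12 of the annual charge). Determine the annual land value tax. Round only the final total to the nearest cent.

£27,429.00

January 1 – February 28, 2022: 2 months at 3.9% → £1,476,000 × 3.9% × 2/12 = £9,594.0000
March 1 – December 31, 2022: 10 months at 1.45% → £1,476,000 × 1.45% × 10/12 = £17,835.0000
Total = £27,429.0000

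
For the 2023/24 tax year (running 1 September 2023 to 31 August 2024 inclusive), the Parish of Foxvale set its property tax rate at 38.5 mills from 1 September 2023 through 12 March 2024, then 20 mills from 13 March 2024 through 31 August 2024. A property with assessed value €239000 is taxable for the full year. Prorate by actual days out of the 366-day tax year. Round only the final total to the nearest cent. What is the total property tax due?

€7123.64

1 September 2023 – 12 March 2024: 194 days at 38.5 mills → €239000 × 3.85% × 194/366 = €4877.2978
13 March – 31 August 2024: 172 days at 20 mills → €239000 × 2% × 172/366 = €2246.3388
Total = €7123.6366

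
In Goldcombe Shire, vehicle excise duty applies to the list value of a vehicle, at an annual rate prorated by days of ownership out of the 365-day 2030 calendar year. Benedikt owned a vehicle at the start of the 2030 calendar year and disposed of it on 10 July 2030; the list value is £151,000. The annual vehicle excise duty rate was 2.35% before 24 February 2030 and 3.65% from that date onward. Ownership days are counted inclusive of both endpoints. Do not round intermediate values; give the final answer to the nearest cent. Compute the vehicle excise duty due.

1 January – 23 February 2030: 54 days at 2.35% → £151,000 × 2.35% × 54/365 = £524.9836
24 February – 10 July 2030: 137 days at 3.65% → £151,000 × 3.65% × 137/365 = £2,068.7000
Total = £2,593.6836

£2,593.68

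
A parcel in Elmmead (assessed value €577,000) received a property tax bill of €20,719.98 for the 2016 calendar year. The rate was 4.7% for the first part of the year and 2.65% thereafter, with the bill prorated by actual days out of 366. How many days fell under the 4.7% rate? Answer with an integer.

Let d = days at the first rate; then 366 − d days at the second rate.
€577,000 × [4.7%·d + 2.65%·(366−d)] / 366 = €20,719.98
Solving gives d = 168, so the new rate took effect on June 17, 2016.

168 days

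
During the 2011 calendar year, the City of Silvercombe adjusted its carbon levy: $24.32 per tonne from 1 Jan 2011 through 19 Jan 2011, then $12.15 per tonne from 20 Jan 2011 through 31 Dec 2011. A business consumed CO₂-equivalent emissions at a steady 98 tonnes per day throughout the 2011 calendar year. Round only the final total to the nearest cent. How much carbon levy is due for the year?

$457266.04

1 Jan – 19 Jan 2011: 19 days × 98 tonnes/day = 1,862 tonnes at $24.32/tonne → $45283.84
20 Jan – 31 Dec 2011: 346 days × 98 tonnes/day = 33,908 tonnes at $12.15/tonne → $411982.20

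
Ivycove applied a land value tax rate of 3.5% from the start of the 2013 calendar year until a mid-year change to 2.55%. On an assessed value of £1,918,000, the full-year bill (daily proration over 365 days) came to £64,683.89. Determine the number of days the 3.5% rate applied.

Let d = days at the first rate; then 365 − d days at the second rate.
£1,918,000 × [3.5%·d + 2.55%·(365−d)] / 365 = £64,683.89
Solving gives d = 316, so the new rate took effect on 13 November 2013.

316 days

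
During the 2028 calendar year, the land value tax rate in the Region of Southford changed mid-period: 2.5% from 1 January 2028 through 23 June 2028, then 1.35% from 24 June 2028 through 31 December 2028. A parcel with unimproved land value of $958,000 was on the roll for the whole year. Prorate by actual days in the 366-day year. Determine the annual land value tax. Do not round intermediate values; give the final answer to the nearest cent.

1 January – 23 June 2028: 175 days at 2.5% → $958,000 × 2.5% × 175/366 = $11,451.5027
24 June – 31 December 2028: 191 days at 1.35% → $958,000 × 1.35% × 191/366 = $6,749.1885
Total = $18,200.6913

$18,200.69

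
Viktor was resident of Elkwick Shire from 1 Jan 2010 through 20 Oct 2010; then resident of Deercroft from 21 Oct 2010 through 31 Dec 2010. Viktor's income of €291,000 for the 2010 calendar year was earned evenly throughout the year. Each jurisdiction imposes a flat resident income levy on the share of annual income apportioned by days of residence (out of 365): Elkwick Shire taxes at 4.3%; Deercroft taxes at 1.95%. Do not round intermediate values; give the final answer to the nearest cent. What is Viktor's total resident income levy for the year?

Elkwick Shire, 1 Jan – 20 Oct 2010: 293 days → €291,000 × 4.3% × 293/365 = €10,044.6822
Deercroft, 21 Oct – 31 Dec 2010: 72 days → €291,000 × 1.95% × 72/365 = €1,119.3534
Total = €11,164.0356

€11,164.04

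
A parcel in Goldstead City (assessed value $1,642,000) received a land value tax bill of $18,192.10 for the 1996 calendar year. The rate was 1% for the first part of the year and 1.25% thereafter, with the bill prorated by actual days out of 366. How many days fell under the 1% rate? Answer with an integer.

Let d = days at the first rate; then 366 − d days at the second rate.
$1,642,000 × [1%·d + 1.25%·(366−d)] / 366 = $18,192.10
Solving gives d = 208, so the new rate took effect on 27 July 1996.

208 days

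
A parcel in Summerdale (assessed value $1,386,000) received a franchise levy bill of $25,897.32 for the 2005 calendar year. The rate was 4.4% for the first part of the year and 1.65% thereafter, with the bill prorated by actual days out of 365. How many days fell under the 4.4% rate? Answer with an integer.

Let d = days at the first rate; then 365 − d days at the second rate.
$1,386,000 × [4.4%·d + 1.65%·(365−d)] / 365 = $25,897.32
Solving gives d = 29, so the new rate took effect on January 30, 2005.

29 days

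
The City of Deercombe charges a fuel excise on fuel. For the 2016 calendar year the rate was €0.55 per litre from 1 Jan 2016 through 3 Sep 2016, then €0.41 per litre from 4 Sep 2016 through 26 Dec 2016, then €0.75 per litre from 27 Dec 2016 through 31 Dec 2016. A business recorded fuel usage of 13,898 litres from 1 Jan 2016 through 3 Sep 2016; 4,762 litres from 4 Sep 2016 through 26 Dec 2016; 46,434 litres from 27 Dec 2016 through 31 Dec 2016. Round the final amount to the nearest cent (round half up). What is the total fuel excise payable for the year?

€44,421.82

1 Jan – 3 Sep 2016: 13,898 litres at €0.55/litre → €7,643.90
4 Sep – 26 Dec 2016: 4,762 litres at €0.41/litre → €1,952.42
27 Dec – 31 Dec 2016: 46,434 litres at €0.75/litre → €34,825.50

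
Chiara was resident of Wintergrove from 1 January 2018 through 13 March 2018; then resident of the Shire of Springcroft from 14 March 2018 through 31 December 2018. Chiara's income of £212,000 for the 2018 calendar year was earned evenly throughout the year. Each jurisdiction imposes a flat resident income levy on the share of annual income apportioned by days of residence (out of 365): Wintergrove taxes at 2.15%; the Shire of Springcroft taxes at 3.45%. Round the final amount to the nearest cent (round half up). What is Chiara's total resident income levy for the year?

Wintergrove, 1 January – 13 March 2018: 72 days → £212,000 × 2.15% × 72/365 = £899.1123
The Shire of Springcroft, 14 March – 31 December 2018: 293 days → £212,000 × 3.45% × 293/365 = £5,871.2384
Total = £6,770.3507

£6,770.35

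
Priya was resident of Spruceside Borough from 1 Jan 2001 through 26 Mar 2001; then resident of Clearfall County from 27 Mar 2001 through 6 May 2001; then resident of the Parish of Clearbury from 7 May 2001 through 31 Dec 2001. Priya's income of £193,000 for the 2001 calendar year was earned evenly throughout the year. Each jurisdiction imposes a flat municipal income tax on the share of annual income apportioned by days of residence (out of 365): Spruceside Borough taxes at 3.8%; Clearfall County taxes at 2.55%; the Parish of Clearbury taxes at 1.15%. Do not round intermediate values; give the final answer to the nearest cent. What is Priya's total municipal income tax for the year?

£3,714.06

Spruceside Borough, 1 Jan – 26 Mar 2001: 85 days → £193,000 × 3.8% × 85/365 = £1,707.9178
Clearfall County, 27 Mar – 6 May 2001: 41 days → £193,000 × 2.55% × 41/365 = £552.8260
The Parish of Clearbury, 7 May – 31 Dec 2001: 239 days → £193,000 × 1.15% × 239/365 = £1,453.3164
Total = £3,714.0603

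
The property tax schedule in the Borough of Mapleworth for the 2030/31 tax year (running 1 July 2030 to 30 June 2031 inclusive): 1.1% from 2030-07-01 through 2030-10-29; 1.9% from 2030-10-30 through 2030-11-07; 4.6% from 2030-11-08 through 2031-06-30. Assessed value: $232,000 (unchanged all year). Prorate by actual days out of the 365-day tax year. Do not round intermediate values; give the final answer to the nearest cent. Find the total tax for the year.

2030-07-01 to 2030-10-29: 121 days at 1.1% → $232,000 × 1.1% × 121/365 = $846.0055
2030-10-30 to 2030-11-07: 9 days at 1.9% → $232,000 × 1.9% × 9/365 = $108.6904
2030-11-08 to 2031-06-30: 235 days at 4.6% → $232,000 × 4.6% × 235/365 = $6,871.0137
Total = $7,825.7096

$7,825.71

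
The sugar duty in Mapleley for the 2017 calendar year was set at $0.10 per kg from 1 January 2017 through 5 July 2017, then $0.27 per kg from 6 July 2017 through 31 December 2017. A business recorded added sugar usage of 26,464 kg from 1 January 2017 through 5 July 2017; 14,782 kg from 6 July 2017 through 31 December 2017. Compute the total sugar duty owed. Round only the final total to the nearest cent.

$6,637.54

1 January – 5 July 2017: 26,464 kg at $0.10/kg → $2,646.40
6 July – 31 December 2017: 14,782 kg at $0.27/kg → $3,991.14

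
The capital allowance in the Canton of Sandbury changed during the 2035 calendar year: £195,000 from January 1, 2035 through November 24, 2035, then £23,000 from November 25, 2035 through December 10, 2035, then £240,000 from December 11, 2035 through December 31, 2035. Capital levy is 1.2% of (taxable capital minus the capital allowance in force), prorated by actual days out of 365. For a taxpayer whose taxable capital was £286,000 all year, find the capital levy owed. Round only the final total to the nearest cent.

January 1 – November 24, 2035: 328 days, exemption £195,000 → (£286,000 − £195,000) × 1.2% × 328/365 = £981.3041
November 25 – December 10, 2035: 16 days, exemption £23,000 → (£286,000 − £23,000) × 1.2% × 16/365 = £138.3452
December 11 – December 31, 2035: 21 days, exemption £240,000 → (£286,000 − £240,000) × 1.2% × 21/365 = £31.7589
Total = £1,151.4082

£1,151.41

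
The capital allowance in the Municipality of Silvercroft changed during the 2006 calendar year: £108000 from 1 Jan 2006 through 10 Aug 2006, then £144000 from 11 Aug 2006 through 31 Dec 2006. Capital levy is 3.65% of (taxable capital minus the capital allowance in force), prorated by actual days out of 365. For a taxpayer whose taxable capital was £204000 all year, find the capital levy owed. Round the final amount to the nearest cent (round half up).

£2989.20

1 Jan – 10 Aug 2006: 222 days, exemption £108000 → (£204000 − £108000) × 3.65% × 222/365 = £2131.2000
11 Aug – 31 Dec 2006: 143 days, exemption £144000 → (£204000 − £144000) × 3.65% × 143/365 = £858.0000
Total = £2989.2000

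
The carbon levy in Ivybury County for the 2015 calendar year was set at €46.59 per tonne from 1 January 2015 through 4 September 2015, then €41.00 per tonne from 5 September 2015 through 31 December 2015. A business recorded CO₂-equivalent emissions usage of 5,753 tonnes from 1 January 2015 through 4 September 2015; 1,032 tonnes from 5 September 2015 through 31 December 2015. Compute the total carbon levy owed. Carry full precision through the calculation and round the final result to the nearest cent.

1 January – 4 September 2015: 5,753 tonnes at €46.59/tonne → €268,032.27
5 September – 31 December 2015: 1,032 tonnes at €41.00/tonne → €42,312.00

€310,344.27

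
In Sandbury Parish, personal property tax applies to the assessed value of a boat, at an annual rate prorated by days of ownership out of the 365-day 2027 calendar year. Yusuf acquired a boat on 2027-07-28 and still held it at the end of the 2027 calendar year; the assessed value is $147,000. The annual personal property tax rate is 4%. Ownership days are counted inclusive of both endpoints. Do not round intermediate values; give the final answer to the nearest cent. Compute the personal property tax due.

Days held (2027-07-28 to 2027-12-31): 157 out of 365
Tax = $147,000 × 4% × 157/365 = $2,529.2055

$2,529.21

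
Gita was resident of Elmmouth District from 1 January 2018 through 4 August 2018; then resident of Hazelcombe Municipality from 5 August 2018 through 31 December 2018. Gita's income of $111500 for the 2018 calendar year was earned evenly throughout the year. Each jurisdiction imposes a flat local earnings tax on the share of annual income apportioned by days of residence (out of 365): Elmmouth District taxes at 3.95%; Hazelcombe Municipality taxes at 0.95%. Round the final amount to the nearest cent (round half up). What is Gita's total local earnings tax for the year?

$3038.76

Elmmouth District, 1 January – 4 August 2018: 216 days → $111500 × 3.95% × 216/365 = $2606.3507
Hazelcombe Municipality, 5 August – 31 December 2018: 149 days → $111500 × 0.95% × 149/365 = $432.4062
Total = $3038.7568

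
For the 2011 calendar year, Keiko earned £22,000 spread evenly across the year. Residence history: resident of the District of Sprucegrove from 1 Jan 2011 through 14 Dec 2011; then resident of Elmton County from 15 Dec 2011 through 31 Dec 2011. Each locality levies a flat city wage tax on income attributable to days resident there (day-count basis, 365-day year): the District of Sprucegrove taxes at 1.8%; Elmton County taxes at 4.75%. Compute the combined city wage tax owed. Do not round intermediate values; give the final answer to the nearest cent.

£426.23

The District of Sprucegrove, 1 Jan – 14 Dec 2011: 348 days → £22,000 × 1.8% × 348/365 = £377.5562
Elmton County, 15 Dec – 31 Dec 2011: 17 days → £22,000 × 4.75% × 17/365 = £48.6712
Total = £426.2274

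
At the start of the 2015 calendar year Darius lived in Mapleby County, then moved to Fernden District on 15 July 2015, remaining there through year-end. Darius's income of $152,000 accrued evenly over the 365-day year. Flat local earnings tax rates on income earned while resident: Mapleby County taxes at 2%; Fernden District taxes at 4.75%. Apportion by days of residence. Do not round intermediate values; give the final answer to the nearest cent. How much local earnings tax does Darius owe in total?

$4,986.85

Mapleby County, 1 January – 14 July 2015: 195 days → $152,000 × 2% × 195/365 = $1,624.1096
Fernden District, 15 July – 31 December 2015: 170 days → $152,000 × 4.75% × 170/365 = $3,362.7397
Total = $4,986.8493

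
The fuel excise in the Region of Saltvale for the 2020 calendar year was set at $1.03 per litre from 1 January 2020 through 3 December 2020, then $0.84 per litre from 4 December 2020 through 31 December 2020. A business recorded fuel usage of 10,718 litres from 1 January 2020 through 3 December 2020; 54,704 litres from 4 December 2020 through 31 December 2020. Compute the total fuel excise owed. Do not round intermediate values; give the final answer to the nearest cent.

1 January – 3 December 2020: 10,718 litres at $1.03/litre → $11039.54
4 December – 31 December 2020: 54,704 litres at $0.84/litre → $45951.36

$56990.90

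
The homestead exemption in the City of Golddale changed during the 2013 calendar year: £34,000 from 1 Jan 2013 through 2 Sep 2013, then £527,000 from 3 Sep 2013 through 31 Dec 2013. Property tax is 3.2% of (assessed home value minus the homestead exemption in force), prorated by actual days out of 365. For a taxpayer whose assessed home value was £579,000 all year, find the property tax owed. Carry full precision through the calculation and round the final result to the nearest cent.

£12,253.37

1 Jan – 2 Sep 2013: 245 days, exemption £34,000 → (£579,000 − £34,000) × 3.2% × 245/365 = £11,706.3014
3 Sep – 31 Dec 2013: 120 days, exemption £527,000 → (£579,000 − £527,000) × 3.2% × 120/365 = £547.0685
Total = £12,253.3699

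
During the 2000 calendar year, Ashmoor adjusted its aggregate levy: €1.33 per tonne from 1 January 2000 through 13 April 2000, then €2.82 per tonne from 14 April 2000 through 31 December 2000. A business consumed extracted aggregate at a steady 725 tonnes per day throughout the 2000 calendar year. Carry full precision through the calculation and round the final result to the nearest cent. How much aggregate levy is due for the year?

1 January – 13 April 2000: 104 days × 725 tonnes/day = 75,400 tonnes at €1.33/tonne → €100,282.00
14 April – 31 December 2000: 262 days × 725 tonnes/day = 189,950 tonnes at €2.82/tonne → €535,659.00

€635,941.00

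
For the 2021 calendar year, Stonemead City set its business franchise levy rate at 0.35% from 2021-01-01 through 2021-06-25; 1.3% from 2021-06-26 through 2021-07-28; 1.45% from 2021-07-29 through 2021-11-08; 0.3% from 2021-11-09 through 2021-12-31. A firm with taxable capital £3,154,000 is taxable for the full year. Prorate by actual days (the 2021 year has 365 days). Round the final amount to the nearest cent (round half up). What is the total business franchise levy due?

2021-01-01 to 2021-06-25: 176 days at 0.35% → £3,154,000 × 0.35% × 176/365 = £5,322.9151
2021-06-26 to 2021-07-28: 33 days at 1.3% → £3,154,000 × 1.3% × 33/365 = £3,707.0301
2021-07-29 to 2021-11-08: 103 days at 1.45% → £3,154,000 × 1.45% × 103/365 = £12,905.4767
2021-11-09 to 2021-12-31: 53 days at 0.3% → £3,154,000 × 0.3% × 53/365 = £1,373.9342
Total = £23,309.3562

£23,309.36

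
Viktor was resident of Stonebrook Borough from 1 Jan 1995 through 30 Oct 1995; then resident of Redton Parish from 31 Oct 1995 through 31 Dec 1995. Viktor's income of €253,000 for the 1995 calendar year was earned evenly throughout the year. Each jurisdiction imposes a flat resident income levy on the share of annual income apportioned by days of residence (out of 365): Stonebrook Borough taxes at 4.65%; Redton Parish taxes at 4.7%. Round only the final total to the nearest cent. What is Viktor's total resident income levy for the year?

Stonebrook Borough, 1 Jan – 30 Oct 1995: 303 days → €253,000 × 4.65% × 303/365 = €9,766.1466
Redton Parish, 31 Oct – 31 Dec 1995: 62 days → €253,000 × 4.7% × 62/365 = €2,019.8411
Total = €11,785.9877

€11,785.99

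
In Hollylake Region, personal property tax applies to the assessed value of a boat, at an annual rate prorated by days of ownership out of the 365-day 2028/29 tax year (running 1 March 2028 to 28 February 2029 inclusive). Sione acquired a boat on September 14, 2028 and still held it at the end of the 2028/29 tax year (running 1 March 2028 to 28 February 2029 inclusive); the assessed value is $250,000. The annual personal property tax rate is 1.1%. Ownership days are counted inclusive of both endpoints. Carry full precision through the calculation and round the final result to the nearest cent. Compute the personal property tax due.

Days held (September 14, 2028 – February 28, 2029): 168 out of 365
Tax = $250,000 × 1.1% × 168/365 = $1,265.7534

$1,265.75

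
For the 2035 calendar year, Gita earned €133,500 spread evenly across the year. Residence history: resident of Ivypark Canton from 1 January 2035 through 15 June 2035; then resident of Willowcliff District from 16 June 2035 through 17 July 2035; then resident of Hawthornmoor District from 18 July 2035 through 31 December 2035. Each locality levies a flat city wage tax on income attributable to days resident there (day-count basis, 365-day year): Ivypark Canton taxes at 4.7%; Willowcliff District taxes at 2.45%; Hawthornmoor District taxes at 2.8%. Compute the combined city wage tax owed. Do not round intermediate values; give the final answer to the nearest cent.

€4,850.62

Ivypark Canton, 1 January – 15 June 2035: 166 days → €133,500 × 4.7% × 166/365 = €2,853.6082
Willowcliff District, 16 June – 17 July 2035: 32 days → €133,500 × 2.45% × 32/365 = €286.7507
Hawthornmoor District, 18 July – 31 December 2035: 167 days → €133,500 × 2.8% × 167/365 = €1,710.2630
Total = €4,850.6219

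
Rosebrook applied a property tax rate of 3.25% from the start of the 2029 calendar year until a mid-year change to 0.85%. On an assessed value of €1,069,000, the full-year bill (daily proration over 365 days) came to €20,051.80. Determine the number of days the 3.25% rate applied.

156 days

Let d = days at the first rate; then 365 − d days at the second rate.
€1,069,000 × [3.25%·d + 0.85%·(365−d)] / 365 = €20,051.80
Solving gives d = 156, so the new rate took effect on June 6, 2029.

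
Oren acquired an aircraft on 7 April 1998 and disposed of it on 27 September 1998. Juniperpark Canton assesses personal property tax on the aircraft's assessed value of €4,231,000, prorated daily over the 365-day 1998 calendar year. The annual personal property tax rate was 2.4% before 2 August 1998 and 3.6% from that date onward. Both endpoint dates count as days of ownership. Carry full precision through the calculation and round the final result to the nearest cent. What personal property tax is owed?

€56,336.05

7 April – 1 August 1998: 117 days at 2.4% → €4,231,000 × 2.4% × 117/365 = €32,549.7205
2 August – 27 September 1998: 57 days at 3.6% → €4,231,000 × 3.6% × 57/365 = €23,786.3342
Total = €56,336.0548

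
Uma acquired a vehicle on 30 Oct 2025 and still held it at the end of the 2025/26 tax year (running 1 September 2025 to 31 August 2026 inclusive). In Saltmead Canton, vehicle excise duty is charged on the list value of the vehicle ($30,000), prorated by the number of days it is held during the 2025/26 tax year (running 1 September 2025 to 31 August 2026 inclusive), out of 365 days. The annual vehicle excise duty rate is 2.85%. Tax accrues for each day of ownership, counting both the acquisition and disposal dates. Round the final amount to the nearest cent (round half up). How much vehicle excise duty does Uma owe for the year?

Days held (30 Oct 2025 – 31 Aug 2026): 306 out of 365
Tax = $30,000 × 2.85% × 306/365 = $716.7945

$716.79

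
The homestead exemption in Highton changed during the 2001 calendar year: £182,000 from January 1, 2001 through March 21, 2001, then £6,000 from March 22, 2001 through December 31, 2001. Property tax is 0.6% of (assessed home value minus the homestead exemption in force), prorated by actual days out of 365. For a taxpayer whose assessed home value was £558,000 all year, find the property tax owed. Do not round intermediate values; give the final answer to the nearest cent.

£3,080.55

January 1 – March 21, 2001: 80 days, exemption £182,000 → (£558,000 − £182,000) × 0.6% × 80/365 = £494.4658
March 22 – December 31, 2001: 285 days, exemption £6,000 → (£558,000 − £6,000) × 0.6% × 285/365 = £2,586.0822
Total = £3,080.5479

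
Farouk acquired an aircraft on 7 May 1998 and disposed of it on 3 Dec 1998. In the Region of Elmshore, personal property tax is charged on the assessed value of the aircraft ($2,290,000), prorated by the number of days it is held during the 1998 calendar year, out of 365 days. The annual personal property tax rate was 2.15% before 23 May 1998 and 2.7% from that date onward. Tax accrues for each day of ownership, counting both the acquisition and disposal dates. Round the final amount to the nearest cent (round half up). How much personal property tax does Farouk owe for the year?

$35,190.71

7 May – 22 May 1998: 16 days at 2.15% → $2,290,000 × 2.15% × 16/365 = $2,158.2466
23 May – 3 Dec 1998: 195 days at 2.7% → $2,290,000 × 2.7% × 195/365 = $33,032.4658
Total = $35,190.7123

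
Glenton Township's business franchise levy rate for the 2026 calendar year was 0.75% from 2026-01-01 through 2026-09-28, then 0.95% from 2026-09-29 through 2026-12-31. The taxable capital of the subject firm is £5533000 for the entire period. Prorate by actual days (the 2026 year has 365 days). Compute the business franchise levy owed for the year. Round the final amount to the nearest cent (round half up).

£44347.37

2026-01-01 to 2026-09-28: 271 days at 0.75% → £5533000 × 0.75% × 271/365 = £30810.4726
2026-09-29 to 2026-12-31: 94 days at 0.95% → £5533000 × 0.95% × 94/365 = £13536.9014
Total = £44347.3740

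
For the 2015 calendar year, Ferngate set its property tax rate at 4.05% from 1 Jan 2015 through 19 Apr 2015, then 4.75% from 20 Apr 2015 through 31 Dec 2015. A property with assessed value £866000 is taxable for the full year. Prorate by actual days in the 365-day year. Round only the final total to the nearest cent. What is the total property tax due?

1 Jan – 19 Apr 2015: 109 days at 4.05% → £866000 × 4.05% × 109/365 = £10473.8548
20 Apr – 31 Dec 2015: 256 days at 4.75% → £866000 × 4.75% × 256/365 = £28850.8493
Total = £39324.7041

£39324.70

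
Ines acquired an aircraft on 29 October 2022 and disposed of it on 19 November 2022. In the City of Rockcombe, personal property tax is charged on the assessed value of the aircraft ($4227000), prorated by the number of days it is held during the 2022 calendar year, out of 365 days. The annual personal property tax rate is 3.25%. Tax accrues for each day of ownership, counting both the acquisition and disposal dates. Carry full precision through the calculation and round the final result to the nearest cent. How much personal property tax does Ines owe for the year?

Days held (29 October – 19 November 2022): 22 out of 365
Tax = $4227000 × 3.25% × 22/365 = $8280.2877

$8280.29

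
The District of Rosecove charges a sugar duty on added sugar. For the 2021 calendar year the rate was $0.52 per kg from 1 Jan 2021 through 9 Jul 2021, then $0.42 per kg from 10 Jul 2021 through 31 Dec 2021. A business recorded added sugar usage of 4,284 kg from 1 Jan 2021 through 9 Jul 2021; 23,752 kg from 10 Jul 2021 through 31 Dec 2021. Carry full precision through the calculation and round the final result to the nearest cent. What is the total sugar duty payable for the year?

$12,203.52

1 Jan – 9 Jul 2021: 4,284 kg at $0.52/kg → $2,227.68
10 Jul – 31 Dec 2021: 23,752 kg at $0.42/kg → $9,975.84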